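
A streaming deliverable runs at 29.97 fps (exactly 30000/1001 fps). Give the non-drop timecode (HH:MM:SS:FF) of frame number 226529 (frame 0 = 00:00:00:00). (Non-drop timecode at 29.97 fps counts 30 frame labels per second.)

02:05:50:29

226529 ÷ 30 = 7550 full seconds, remainder 29 frames.
7550 s = 2 h 5 min 50 s.
Timecode: 02:05:50:29.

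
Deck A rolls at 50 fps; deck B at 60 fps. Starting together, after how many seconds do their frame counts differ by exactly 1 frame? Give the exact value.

0.1 seconds

The gap grows by |60 − 50| = 10 frames per second.
Time for a 1-frame gap: 1 ÷ (10) = 0.1 s.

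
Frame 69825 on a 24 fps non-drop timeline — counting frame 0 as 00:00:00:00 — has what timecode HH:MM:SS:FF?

00:48:29:09

69825 ÷ 24 = 2909 full seconds, remainder 9 frames.
2909 s = 0 h 48 min 29 s.
Timecode: 00:48:29:09.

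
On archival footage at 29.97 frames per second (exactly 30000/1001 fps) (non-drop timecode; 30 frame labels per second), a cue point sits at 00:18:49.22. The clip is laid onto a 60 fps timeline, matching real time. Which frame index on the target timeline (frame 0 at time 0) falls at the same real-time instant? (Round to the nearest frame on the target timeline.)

frame 67852

Source frame index: (0×3600 + 18×60 + 49) × 30 + 22 = 33892.
Real time: 33892 / (30000/1001) = 8481473/7500 s.
Target frame: (8481473/7500) × (60) = 8481473/125 ≈ 67851.784 → 67852.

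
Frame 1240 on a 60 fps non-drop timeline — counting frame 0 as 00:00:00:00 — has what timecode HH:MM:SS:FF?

1240 ÷ 60 = 20 full seconds, remainder 40 frames.
20 s = 0 h 0 min 20 s.
Timecode: 00:00:20:40.

00:00:20:40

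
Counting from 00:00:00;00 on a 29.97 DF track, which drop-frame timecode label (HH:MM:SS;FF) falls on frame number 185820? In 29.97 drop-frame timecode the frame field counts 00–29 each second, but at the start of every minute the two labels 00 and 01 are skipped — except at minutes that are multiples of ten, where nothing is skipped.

Each 10-minute DF block holds 10 × 60 × 30 − 9 × 2 = 17982 frames. 185820 ÷ 17982 → 10 full blocks, remainder 6000.
Within the partial block the first minute is 1800 frames and each further minute 1798, so 3 further minute boundaries passed. Total skipped labels = 18 × 10 + 2 × 3 = 186.
Non-drop label index = 185820 + 186 = 186006; at 30 labels/s that is 01:43:20:06, i.e. DF 01:43:20;06.

01:43:20;06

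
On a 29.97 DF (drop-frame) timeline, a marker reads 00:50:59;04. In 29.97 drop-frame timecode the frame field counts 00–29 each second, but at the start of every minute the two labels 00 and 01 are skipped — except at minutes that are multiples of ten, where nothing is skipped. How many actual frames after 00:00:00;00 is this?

As if non-drop at 30 labels/s: (0 × 3600 + 50 × 60 + 59) × 30 + 4 = 91774.
Minute boundaries passed: 50; those not divisible by 10: 50 − 5 = 45; dropped labels = 2 × 45 = 90.
Actual frame index = 91774 − 90 = 91684.

91684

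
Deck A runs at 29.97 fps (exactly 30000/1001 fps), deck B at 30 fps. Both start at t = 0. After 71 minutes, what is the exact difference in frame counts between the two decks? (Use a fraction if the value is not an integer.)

127800/1001 frames

71 min = 4260 s.
A emits 30000/1001 × 4260 = 127800000/1001 frames; B emits 30 × 4260 = 127800.
Difference = 127800/1001 frames (≈ 127.6723); B is ahead of A.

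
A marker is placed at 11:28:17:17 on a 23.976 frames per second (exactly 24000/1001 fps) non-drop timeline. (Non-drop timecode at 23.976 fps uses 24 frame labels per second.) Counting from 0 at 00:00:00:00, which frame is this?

frame 991145

Total seconds to the label: (11 × 3600 + 28 × 60 + 17) = 41297.
Frame index = 41297 × 24 + 17 = 991145.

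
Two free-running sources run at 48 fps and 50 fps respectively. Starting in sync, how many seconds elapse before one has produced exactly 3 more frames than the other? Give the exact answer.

The gap grows by |50 − 48| = 2 frames per second.
Time for a 3-frame gap: 3 ÷ (2) = 1.5 s.

1.5 seconds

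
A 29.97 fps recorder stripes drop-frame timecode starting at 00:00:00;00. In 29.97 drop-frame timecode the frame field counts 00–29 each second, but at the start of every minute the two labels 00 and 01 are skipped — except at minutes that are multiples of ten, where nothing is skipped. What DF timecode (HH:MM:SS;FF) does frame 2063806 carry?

19:07:42;12

Each 10-minute DF block holds 10 × 60 × 30 − 9 × 2 = 17982 frames. 2063806 ÷ 17982 → 114 full blocks, remainder 13858.
Within the partial block the first minute is 1800 frames and each further minute 1798, so 7 further minute boundaries passed. Total skipped labels = 18 × 114 + 2 × 7 = 2066.
Non-drop label index = 2063806 + 2066 = 2065872; at 30 labels/s that is 19:07:42:12, i.e. DF 19:07:42;12.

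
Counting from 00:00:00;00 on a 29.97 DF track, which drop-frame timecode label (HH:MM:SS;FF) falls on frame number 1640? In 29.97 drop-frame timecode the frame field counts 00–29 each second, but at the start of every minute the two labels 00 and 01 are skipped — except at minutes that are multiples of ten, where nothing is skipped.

00:00:54;20

Each 10-minute DF block holds 10 × 60 × 30 − 9 × 2 = 17982 frames. 1640 ÷ 17982 → 0 full blocks, remainder 1640.
Within the partial block the first minute is 1800 frames and each further minute 1798, so 0 further minute boundaries passed. Total skipped labels = 18 × 0 + 2 × 0 = 0.
Non-drop label index = 1640 + 0 = 1640; at 30 labels/s that is 00:00:54:20, i.e. DF 00:00:54;20.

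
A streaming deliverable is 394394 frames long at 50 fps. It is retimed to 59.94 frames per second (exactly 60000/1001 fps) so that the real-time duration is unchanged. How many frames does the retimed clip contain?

472800 frames

Target frames = source frames × (target rate / source rate) = 394394 × (60000/1001)/(50) = 394394 × 1200/1001 = 472800.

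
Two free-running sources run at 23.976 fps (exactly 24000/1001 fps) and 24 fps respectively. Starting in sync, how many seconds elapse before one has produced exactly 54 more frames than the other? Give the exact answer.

The gap grows by |24 − 24000/1001| = 24/1001 frames per second.
Time for a 54-frame gap: 54 ÷ (24/1001) = 2252.25 s.

2252.25 seconds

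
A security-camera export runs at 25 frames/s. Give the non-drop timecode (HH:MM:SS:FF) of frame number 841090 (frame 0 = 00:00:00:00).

841090 ÷ 25 = 33643 full seconds, remainder 15 frames.
33643 s = 9 h 20 min 43 s.
Timecode: 09:20:43:15.

09:20:43:15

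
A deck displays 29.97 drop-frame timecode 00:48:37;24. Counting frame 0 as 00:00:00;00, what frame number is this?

Complete 10-minute blocks: 4, each 17982 frames → 71928.
Remaining 8 whole minutes in the current block: 1800 + 7 × 1798 = 14386 frames.
Within the current minute: 37 × 30 + 24 − 2 = 1132 (labels ;00/;01 skipped at this minute). Total = 71928 + 14386 + 1132 = 87446.

87446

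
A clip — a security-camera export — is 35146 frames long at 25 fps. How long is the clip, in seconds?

Running time = 35146 / (25) = 1405.84 s.

1405.84 seconds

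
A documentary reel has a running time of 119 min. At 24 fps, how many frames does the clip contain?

171360 frames

119 min = 7140 s.
Frames = 7140 × 24 = 171360.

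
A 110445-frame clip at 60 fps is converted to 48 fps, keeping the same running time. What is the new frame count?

Target frames = source frames × (target rate / source rate) = 110445 × (48)/(60) = 110445 × 4/5 = 88356.

88356 frames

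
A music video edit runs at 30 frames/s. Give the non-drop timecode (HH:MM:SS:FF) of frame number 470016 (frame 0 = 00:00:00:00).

470016 ÷ 30 = 15667 full seconds, remainder 6 frames.
15667 s = 4 h 21 min 7 s.
Timecode: 04:21:07:06.

04:21:07:06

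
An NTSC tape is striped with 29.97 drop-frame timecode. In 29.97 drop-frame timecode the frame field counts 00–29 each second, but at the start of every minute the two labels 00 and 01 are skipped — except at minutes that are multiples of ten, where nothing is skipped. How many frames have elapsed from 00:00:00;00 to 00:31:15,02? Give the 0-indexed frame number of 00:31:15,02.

56196

Complete 10-minute blocks: 3, each 17982 frames → 53946.
Remaining 1 whole minute in the current block: 1800 + 0 × 1798 = 1800 frames.
Within the current minute: 15 × 30 + 2 − 2 = 450 (labels ;00/;01 skipped at this minute). Total = 53946 + 1800 + 450 = 56196.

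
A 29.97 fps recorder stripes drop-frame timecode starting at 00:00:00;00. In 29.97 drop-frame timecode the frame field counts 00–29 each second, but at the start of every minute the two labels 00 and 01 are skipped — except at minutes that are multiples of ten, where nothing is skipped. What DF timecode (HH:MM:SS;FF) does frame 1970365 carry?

Ten DF minutes hold 17982 frames, so frame 1970365 lies in block 109 (frames 1960038–1978019) with 10327 frames into that block.
The block's first minute is 1800 frames and the rest 1798 each; 10327 frames reaches minute 5, so 109 × 18 + 5 × 2 = 1972 labels have been skipped so far.
Adding those back, label number 1970365 + 1972 = 1972337 at 30 labels/s is 65744 s + 17 f = 18 h 15 min 44 s frame 17, i.e. 18:15:44;17.

18:15:44;17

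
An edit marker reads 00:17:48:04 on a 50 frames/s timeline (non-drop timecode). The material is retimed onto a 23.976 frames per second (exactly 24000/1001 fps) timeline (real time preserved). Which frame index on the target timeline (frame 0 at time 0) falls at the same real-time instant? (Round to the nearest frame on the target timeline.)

Source frame index: (0×3600 + 17×60 + 48) × 50 + 4 = 53404.
Real time: 53404 / (50) = 26702/25 s.
Target frame: (26702/25) × (24000/1001) = 1971840/77 ≈ 25608.312 → 25608.

frame 25608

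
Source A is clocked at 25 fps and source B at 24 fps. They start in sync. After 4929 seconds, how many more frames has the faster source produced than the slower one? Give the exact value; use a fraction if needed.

A emits 25 × 4929 = 123225 frames; B emits 24 × 4929 = 118296.
Difference = 4929 frames; B is behind A.

4929 frames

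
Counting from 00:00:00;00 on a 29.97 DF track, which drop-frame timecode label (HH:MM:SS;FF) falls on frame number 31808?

Ten DF minutes hold 17982 frames, so frame 31808 lies in block 1 (frames 17982–35963) with 13826 frames into that block.
The block's first minute is 1800 frames and the rest 1798 each; 13826 frames reaches minute 7, so 1 × 18 + 7 × 2 = 32 labels have been skipped so far.
Adding those back, label number 31808 + 32 = 31840 at 30 labels/s is 1061 s + 10 f = 0 h 17 min 41 s frame 10, i.e. 00:17:41;10.

00:17:41;10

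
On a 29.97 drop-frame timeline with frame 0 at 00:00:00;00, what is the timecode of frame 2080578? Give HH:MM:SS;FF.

19:17:02;02

Each 10-minute DF block holds 10 × 60 × 30 − 9 × 2 = 17982 frames. 2080578 ÷ 17982 → 115 full blocks, remainder 12648.
Within the partial block the first minute is 1800 frames and each further minute 1798, so 7 further minute boundaries passed. Total skipped labels = 18 × 115 + 2 × 7 = 2084.
Non-drop label index = 2080578 + 2084 = 2082662; at 30 labels/s that is 19:17:02:02, i.e. DF 19:17:02;02.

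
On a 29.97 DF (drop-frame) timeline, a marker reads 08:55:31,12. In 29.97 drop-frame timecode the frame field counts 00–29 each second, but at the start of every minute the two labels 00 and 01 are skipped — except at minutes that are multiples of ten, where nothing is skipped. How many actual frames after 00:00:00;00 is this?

962978

Complete 10-minute blocks: 53, each 17982 frames → 953046.
Remaining 5 whole minutes in the current block: 1800 + 4 × 1798 = 8992 frames.
Within the current minute: 31 × 30 + 12 − 2 = 940 (labels ;00/;01 skipped at this minute). Total = 953046 + 8992 + 940 = 962978.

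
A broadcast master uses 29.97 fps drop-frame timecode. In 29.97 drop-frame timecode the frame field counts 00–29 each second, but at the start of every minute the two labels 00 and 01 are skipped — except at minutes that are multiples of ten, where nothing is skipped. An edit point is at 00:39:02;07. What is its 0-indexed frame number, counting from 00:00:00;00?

Complete 10-minute blocks: 3, each 17982 frames → 53946.
Remaining 9 whole minutes in the current block: 1800 + 8 × 1798 = 16184 frames.
Within the current minute: 2 × 30 + 7 − 2 = 65 (labels ;00/;01 skipped at this minute). Total = 53946 + 16184 + 65 = 70195.

70195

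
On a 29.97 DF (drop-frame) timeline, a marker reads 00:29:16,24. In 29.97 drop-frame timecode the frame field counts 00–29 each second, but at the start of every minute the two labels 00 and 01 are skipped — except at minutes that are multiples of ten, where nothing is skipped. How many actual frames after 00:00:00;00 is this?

Complete 10-minute blocks: 2, each 17982 frames → 35964.
Remaining 9 whole minutes in the current block: 1800 + 8 × 1798 = 16184 frames.
Within the current minute: 16 × 30 + 24 − 2 = 502 (labels ;00/;01 skipped at this minute). Total = 35964 + 16184 + 502 = 52650.

52650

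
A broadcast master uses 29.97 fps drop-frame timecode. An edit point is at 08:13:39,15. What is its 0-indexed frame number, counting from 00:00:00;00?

887697

As if non-drop at 30 labels/s: (8 × 3600 + 13 × 60 + 39) × 30 + 15 = 888585.
Minute boundaries passed: 493; those not divisible by 10: 493 − 49 = 444; dropped labels = 2 × 444 = 888.
Actual frame index = 888585 − 888 = 887697.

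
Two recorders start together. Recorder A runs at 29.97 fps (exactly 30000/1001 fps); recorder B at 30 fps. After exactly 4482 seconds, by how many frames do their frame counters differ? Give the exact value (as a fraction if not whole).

A emits 30000/1001 × 4482 = 134460000/1001 frames; B emits 30 × 4482 = 134460.
Difference = 134460/1001 frames (≈ 134.3257); B is ahead of A.

134460/1001 frames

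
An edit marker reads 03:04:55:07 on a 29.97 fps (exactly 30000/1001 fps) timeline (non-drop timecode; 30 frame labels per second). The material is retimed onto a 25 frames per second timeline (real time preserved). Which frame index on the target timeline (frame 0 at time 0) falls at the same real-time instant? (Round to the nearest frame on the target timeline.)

frame 277658

Source frame index: (3×3600 + 4×60 + 55) × 30 + 7 = 332857.
Real time: 332857 / (30000/1001) = 333189857/30000 s.
Target frame: (333189857/30000) × (25) = 333189857/1200 ≈ 277658.214 → 277658.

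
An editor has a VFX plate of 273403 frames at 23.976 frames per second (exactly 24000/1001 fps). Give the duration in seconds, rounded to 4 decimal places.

11403.1835 seconds

Running time = 273403 × 1001/24000 = 273676403/24000 s ≈ 11403.1835 s.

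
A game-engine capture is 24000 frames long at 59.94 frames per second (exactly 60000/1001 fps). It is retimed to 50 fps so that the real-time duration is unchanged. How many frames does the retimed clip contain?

Target frames = source frames × (target rate / source rate) = 24000 × (50)/(60000/1001) = 24000 × 1001/1200 = 20020.

20020 frames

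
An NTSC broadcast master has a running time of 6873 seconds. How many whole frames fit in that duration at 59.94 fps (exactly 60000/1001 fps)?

Frames = 6873 × 60000/1001 = 412380000/1001 ≈ 411968.0320.
Complete frames: 411968.

411968 frames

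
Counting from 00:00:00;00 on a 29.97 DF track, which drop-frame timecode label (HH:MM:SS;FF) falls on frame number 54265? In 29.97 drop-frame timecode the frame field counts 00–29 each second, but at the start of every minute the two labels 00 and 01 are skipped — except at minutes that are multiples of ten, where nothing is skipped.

Each 10-minute DF block holds 10 × 60 × 30 − 9 × 2 = 17982 frames. 54265 ÷ 17982 → 3 full blocks, remainder 319.
Within the partial block the first minute is 1800 frames and each further minute 1798, so 0 further minute boundaries passed. Total skipped labels = 18 × 3 + 2 × 0 = 54.
Non-drop label index = 54265 + 54 = 54319; at 30 labels/s that is 00:30:10:19, i.e. DF 00:30:10;19.

00:30:10;19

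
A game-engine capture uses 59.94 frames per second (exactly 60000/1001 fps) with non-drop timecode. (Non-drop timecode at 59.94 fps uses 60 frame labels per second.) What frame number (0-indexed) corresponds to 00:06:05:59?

Total seconds to the label: (0 × 3600 + 6 × 60 + 5) = 365.
Frame index = 365 × 60 + 59 = 21959.

21959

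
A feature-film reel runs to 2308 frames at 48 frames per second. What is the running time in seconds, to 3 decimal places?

Running time = 2308 × 1/48 = 577/12 s ≈ 48.083 s.

48.083 seconds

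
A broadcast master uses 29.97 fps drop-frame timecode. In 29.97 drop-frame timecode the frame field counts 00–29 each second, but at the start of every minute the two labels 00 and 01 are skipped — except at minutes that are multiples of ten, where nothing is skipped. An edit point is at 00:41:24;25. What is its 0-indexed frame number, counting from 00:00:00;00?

74471

As if non-drop at 30 labels/s: (0 × 3600 + 41 × 60 + 24) × 30 + 25 = 74545.
Minute boundaries passed: 41; those not divisible by 10: 41 − 4 = 37; dropped labels = 2 × 37 = 74.
Actual frame index = 74545 − 74 = 74471.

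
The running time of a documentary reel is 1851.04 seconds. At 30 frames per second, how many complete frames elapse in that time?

Frames = 1851.04 × 30 = 277656/5 ≈ 55531.2000.
Complete frames: 55531.

55531 frames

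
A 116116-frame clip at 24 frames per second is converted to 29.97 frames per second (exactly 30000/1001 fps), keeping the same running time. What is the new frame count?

Target frames = source frames × (target rate / source rate) = 116116 × (30000/1001)/(24) = 116116 × 1250/1001 = 145000.

145000 frames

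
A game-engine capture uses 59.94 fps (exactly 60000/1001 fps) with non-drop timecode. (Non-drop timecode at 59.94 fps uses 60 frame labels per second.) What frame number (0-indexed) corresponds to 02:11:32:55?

473575

Total seconds to the label: (2 × 3600 + 11 × 60 + 32) = 7892.
Frame index = 7892 × 60 + 55 = 473575.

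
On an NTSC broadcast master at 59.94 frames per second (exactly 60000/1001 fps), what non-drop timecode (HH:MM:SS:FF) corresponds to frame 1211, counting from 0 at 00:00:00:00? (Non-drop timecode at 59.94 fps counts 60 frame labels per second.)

00:00:20:11

1211 ÷ 60 = 20 full seconds, remainder 11 frames.
20 s = 0 h 0 min 20 s.
Timecode: 00:00:20:11.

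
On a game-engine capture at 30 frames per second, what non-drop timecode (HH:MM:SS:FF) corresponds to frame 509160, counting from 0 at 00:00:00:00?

04:42:52:00

509160 ÷ 30 = 16972 full seconds, remainder 0 frames.
16972 s = 4 h 42 min 52 s.
Timecode: 04:42:52:00.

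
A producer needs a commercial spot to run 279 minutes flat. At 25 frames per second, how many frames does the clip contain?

279 min = 16740 s.
Frames = 16740 × 25 = 418500.

418500 frames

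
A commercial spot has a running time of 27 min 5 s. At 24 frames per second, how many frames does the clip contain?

27 min 5 s = 1625 s.
Frames = 1625 × 24 = 39000.

39000 frames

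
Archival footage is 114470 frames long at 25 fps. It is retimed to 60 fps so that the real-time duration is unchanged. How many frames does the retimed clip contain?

274728 frames

Frames at target rate = 114470 × (60) / (25) = 274728.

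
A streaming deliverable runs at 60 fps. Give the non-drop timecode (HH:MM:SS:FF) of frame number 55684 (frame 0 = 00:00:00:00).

00:15:28:04

55684 ÷ 60 = 928 full seconds, remainder 4 frames.
928 s = 0 h 15 min 28 s.
Timecode: 00:15:28:04.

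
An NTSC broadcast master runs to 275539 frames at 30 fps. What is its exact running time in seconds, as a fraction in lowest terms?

275539/30 seconds

Running time = 275539 ÷ (30) = 275539 × 1/30 = 275539/30 s.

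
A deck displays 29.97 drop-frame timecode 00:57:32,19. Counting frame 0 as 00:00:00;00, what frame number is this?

As if non-drop at 30 labels/s: (0 × 3600 + 57 × 60 + 32) × 30 + 19 = 103579.
Minute boundaries passed: 57; those not divisible by 10: 57 − 5 = 52; dropped labels = 2 × 52 = 104.
Actual frame index = 103579 − 104 = 103475.

103475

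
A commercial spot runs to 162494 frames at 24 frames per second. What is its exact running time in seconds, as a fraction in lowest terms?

81247/12 seconds

Running time = 162494 ÷ (24) = 162494 × 1/24 = 81247/12 s.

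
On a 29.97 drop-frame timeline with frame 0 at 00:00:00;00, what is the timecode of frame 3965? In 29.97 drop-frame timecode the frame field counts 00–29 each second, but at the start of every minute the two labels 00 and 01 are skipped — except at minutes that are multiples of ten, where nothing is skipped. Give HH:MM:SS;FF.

Each 10-minute DF block holds 10 × 60 × 30 − 9 × 2 = 17982 frames. 3965 ÷ 17982 → 0 full blocks, remainder 3965.
Within the partial block the first minute is 1800 frames and each further minute 1798, so 2 further minute boundaries passed. Total skipped labels = 18 × 0 + 2 × 2 = 4.
Non-drop label index = 3965 + 4 = 3969; at 30 labels/s that is 00:02:12:09, i.e. DF 00:02:12;09.

00:02:12;09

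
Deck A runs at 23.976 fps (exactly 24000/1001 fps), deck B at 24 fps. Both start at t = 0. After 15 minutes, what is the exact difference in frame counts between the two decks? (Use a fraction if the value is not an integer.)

21600/1001 frames

15 min = 900 s.
A emits 24000/1001 × 900 = 21600000/1001 frames; B emits 24 × 900 = 21600.
Difference = 21600/1001 frames (≈ 21.5784); B is ahead of A.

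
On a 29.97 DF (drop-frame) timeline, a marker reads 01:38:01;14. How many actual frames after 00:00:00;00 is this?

176266

As if non-drop at 30 labels/s: (1 × 3600 + 38 × 60 + 1) × 30 + 14 = 176444.
Minute boundaries passed: 98; those not divisible by 10: 98 − 9 = 89; dropped labels = 2 × 89 = 178.
Actual frame index = 176444 − 178 = 176266.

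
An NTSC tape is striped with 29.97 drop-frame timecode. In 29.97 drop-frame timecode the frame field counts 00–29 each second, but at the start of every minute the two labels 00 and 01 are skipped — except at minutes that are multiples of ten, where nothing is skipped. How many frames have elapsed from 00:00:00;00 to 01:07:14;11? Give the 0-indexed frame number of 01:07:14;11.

120909

As if non-drop at 30 labels/s: (1 × 3600 + 7 × 60 + 14) × 30 + 11 = 121031.
Minute boundaries passed: 67; those not divisible by 10: 67 − 6 = 61; dropped labels = 2 × 61 = 122.
Actual frame index = 121031 − 122 = 120909.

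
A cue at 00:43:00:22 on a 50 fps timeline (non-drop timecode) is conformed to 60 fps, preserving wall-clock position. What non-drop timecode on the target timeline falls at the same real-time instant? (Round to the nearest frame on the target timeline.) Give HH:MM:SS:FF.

00:43:00:26

Source frame index: (0×3600 + 43×60 + 0) × 50 + 22 = 129022.
Real time: 129022 / (50) = 64511/25 s.
Target frame: (64511/25) × (60) = 774132/5 ≈ 154826.400 → 154826.
At 60 labels/s: frame 154826 → 00:43:00:26.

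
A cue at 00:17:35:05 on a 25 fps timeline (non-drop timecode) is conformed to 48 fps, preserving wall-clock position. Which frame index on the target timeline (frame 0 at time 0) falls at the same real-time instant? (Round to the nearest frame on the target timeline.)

Source frame index: (0×3600 + 17×60 + 35) × 25 + 5 = 26380.
Real time: 26380 / (25) = 5276/5 s.
Target frame: (5276/5) × (48) = 253248/5 ≈ 50649.600 → 50650.

frame 50650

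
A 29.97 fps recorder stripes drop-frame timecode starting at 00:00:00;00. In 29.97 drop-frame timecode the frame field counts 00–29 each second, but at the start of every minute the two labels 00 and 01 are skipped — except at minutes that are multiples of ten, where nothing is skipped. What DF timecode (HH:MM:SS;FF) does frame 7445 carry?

00:04:08;13

Ten DF minutes hold 17982 frames, so frame 7445 lies in block 0 (frames 0–17981) with 7445 frames into that block.
The block's first minute is 1800 frames and the rest 1798 each; 7445 frames reaches minute 4, so 0 × 18 + 4 × 2 = 8 labels have been skipped so far.
Adding those back, label number 7445 + 8 = 7453 at 30 labels/s is 248 s + 13 f = 0 h 4 min 8 s frame 13, i.e. 00:04:08;13.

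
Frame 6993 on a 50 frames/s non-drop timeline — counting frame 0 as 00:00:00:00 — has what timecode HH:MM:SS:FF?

6993 ÷ 50 = 139 full seconds, remainder 43 frames.
139 s = 0 h 2 min 19 s.
Timecode: 00:02:19:43.

00:02:19:43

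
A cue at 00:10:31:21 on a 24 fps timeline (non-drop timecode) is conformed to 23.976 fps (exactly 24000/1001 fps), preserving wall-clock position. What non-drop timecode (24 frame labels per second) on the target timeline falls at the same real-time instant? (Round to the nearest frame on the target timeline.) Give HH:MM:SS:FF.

00:10:31:06

Source frame index: (0×3600 + 10×60 + 31) × 24 + 21 = 15165.
Real time: 15165 / (24) = 5055/8 s.
Target frame: (5055/8) × (24000/1001) = 15165000/1001 ≈ 15149.850 → 15150.
At 24 labels/s: frame 15150 → 00:10:31:06.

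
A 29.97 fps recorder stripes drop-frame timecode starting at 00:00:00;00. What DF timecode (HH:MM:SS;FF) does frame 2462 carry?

Ten DF minutes hold 17982 frames, so frame 2462 lies in block 0 (frames 0–17981) with 2462 frames into that block.
The block's first minute is 1800 frames and the rest 1798 each; 2462 frames reaches minute 1, so 0 × 18 + 1 × 2 = 2 labels have been skipped so far.
Adding those back, label number 2462 + 2 = 2464 at 30 labels/s is 82 s + 4 f = 0 h 1 min 22 s frame 4, i.e. 00:01:22;04.

00:01:22;04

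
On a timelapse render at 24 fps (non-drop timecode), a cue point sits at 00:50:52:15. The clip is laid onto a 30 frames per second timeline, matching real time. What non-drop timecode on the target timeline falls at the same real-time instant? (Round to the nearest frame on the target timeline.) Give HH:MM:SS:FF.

Source frame index: (0×3600 + 50×60 + 52) × 24 + 15 = 73263.
Real time: 73263 / (24) = 24421/8 s.
Target frame: (24421/8) × (30) = 366315/4 ≈ 91578.750 → 91579.
At 30 labels/s: frame 91579 → 00:50:52:19.

00:50:52:19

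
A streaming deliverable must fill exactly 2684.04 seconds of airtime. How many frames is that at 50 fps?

Frames = 2684.04 × 50 = 134202.

134202 frames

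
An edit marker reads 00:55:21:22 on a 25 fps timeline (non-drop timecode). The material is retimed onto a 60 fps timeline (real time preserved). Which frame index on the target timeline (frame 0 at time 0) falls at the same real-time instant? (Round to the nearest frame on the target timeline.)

frame 199313

Source frame index: (0×3600 + 55×60 + 21) × 25 + 22 = 83047.
Real time: 83047 / (25) = 83047/25 s.
Target frame: (83047/25) × (60) = 996564/5 ≈ 199312.800 → 199313.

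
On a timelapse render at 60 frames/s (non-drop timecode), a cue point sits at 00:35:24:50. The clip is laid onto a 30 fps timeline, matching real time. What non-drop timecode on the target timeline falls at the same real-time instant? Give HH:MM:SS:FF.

Source frame index: (0×3600 + 35×60 + 24) × 60 + 50 = 127490.
Real time: 127490 / (60) = 12749/6 s.
Target frame: (12749/6) × (30) = 63745.
At 30 labels/s: frame 63745 → 00:35:24:25.

00:35:24:25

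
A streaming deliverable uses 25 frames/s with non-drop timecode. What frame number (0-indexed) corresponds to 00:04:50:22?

7272

Total seconds to the label: (0 × 3600 + 4 × 60 + 50) = 290.
Frame index = 290 × 25 + 22 = 7272.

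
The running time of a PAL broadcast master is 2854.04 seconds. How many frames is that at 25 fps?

71351 frames

Frames = 2854.04 × 25 = 71351.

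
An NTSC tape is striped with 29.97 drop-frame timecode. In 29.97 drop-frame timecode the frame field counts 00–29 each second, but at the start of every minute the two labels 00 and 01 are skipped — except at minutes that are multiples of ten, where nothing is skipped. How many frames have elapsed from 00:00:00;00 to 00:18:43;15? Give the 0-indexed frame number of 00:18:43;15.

33671

As if non-drop at 30 labels/s: (0 × 3600 + 18 × 60 + 43) × 30 + 15 = 33705.
Minute boundaries passed: 18; those not divisible by 10: 18 − 1 = 17; dropped labels = 2 × 17 = 34.
Actual frame index = 33705 − 34 = 33671.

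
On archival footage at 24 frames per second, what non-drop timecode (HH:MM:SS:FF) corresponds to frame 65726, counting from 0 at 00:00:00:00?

00:45:38:14

65726 ÷ 24 = 2738 full seconds, remainder 14 frames.
2738 s = 0 h 45 min 38 s.
Timecode: 00:45:38:14.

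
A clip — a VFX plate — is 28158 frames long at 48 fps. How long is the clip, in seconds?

586.625 seconds

Running time = 28158 / (48) = 586.625 s.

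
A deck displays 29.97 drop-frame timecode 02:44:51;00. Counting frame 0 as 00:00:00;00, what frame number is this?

296434

Complete 10-minute blocks: 16, each 17982 frames → 287712.
Remaining 4 whole minutes in the current block: 1800 + 3 × 1798 = 7194 frames.
Within the current minute: 51 × 30 + 0 − 2 = 1528 (labels ;00/;01 skipped at this minute). Total = 287712 + 7194 + 1528 = 296434.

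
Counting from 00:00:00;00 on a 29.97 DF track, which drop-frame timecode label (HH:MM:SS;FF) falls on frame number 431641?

Ten DF minutes hold 17982 frames, so frame 431641 lies in block 24 (frames 431568–449549) with 73 frames into that block.
The block's first minute is 1800 frames and the rest 1798 each; 73 frames reaches minute 0, so 24 × 18 + 0 × 2 = 432 labels have been skipped so far.
Adding those back, label number 431641 + 432 = 432073 at 30 labels/s is 14402 s + 13 f = 4 h 0 min 2 s frame 13, i.e. 04:00:02;13.

04:00:02;13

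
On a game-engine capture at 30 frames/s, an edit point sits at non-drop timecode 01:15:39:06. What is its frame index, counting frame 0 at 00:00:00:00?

Total seconds to the label: (1 × 3600 + 15 × 60 + 39) = 4539.
Frame index = 4539 × 30 + 6 = 136176.

136176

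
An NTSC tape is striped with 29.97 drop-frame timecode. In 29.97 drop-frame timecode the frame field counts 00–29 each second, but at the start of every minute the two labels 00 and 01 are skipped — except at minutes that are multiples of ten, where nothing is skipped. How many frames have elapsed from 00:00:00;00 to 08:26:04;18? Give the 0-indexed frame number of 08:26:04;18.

As if non-drop at 30 labels/s: (8 × 3600 + 26 × 60 + 4) × 30 + 18 = 910938.
Minute boundaries passed: 506; those not divisible by 10: 506 − 50 = 456; dropped labels = 2 × 456 = 912.
Actual frame index = 910938 − 912 = 910026.

910026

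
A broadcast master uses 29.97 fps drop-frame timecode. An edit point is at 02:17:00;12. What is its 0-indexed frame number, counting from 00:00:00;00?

Complete 10-minute blocks: 13, each 17982 frames → 233766.
Remaining 7 whole minutes in the current block: 1800 + 6 × 1798 = 12588 frames.
Within the current minute: 0 × 30 + 12 − 2 = 10 (labels ;00/;01 skipped at this minute). Total = 233766 + 12588 + 10 = 246364.

246364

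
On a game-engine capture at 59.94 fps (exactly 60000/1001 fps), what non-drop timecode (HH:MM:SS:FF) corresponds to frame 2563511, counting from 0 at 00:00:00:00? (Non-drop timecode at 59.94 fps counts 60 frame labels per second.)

11:52:05:11

2563511 ÷ 60 = 42725 full seconds, remainder 11 frames.
42725 s = 11 h 52 min 5 s.
Timecode: 11:52:05:11.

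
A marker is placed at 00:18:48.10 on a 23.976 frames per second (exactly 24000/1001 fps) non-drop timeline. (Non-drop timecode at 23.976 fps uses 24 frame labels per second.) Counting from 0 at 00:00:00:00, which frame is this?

frame 27082

Total seconds to the label: (0 × 3600 + 18 × 60 + 48) = 1128.
Frame index = 1128 × 24 + 10 = 27082.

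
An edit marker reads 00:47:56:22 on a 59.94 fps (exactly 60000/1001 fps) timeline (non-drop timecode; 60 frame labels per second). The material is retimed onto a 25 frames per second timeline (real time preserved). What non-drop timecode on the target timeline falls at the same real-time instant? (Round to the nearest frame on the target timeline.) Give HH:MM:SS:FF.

Source frame index: (0×3600 + 47×60 + 56) × 60 + 22 = 172582.
Real time: 172582 / (60000/1001) = 86377291/30000 s.
Target frame: (86377291/30000) × (25) = 86377291/1200 ≈ 71981.076 → 71981.
At 25 labels/s: frame 71981 → 00:47:59:06.

00:47:59:06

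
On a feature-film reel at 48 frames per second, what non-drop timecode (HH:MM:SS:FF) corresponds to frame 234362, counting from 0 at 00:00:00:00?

234362 ÷ 48 = 4882 full seconds, remainder 26 frames.
4882 s = 1 h 21 min 22 s.
Timecode: 01:21:22:26.

01:21:22:26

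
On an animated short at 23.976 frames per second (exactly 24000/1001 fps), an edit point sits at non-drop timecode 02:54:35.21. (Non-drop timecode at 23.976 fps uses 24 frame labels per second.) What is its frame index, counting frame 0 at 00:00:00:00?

Total seconds to the label: (2 × 3600 + 54 × 60 + 35) = 10475.
Frame index = 10475 × 24 + 21 = 251421.

frame 251421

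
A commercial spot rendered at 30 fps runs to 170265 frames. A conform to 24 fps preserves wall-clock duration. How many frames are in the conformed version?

136212 frames

Frames at target rate = 170265 × (24) / (30) = 136212.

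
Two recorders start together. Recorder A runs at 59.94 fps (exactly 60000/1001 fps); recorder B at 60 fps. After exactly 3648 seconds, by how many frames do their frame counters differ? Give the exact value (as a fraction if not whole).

A emits 60000/1001 × 3648 = 218880000/1001 frames; B emits 60 × 3648 = 218880.
Difference = 218880/1001 frames (≈ 218.6613); B is ahead of A.

218880/1001 frames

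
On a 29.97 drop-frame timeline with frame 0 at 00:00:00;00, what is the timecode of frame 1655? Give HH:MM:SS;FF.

Ten DF minutes hold 17982 frames, so frame 1655 lies in block 0 (frames 0–17981) with 1655 frames into that block.
The block's first minute is 1800 frames and the rest 1798 each; 1655 frames reaches minute 0, so 0 × 18 + 0 × 2 = 0 labels have been skipped so far.
Adding those back, label number 1655 + 0 = 1655 at 30 labels/s is 55 s + 5 f = 0 h 0 min 55 s frame 5, i.e. 00:00:55;05.

00:00:55;05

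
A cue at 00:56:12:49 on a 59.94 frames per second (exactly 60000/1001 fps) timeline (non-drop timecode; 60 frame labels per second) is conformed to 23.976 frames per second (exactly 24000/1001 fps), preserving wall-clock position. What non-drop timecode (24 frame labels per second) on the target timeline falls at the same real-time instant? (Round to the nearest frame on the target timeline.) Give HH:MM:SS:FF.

Source frame index: (0×3600 + 56×60 + 12) × 60 + 49 = 202369.
Real time: 202369 / (60000/1001) = 202571369/60000 s.
Target frame: (202571369/60000) × (24000/1001) = 404738/5 ≈ 80947.600 → 80948.
At 24 labels/s: frame 80948 → 00:56:12:20.

00:56:12:20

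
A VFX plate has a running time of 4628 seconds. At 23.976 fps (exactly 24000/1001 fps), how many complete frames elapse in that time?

110961 frames

Frames = 4628 × 24000/1001 = 8544000/77 ≈ 110961.0390.
Complete frames: 110961.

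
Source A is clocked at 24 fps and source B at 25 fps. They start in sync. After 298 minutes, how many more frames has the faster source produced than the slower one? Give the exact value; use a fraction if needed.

298 min = 17880 s.
A emits 24 × 17880 = 429120 frames; B emits 25 × 17880 = 447000.
Difference = 17880 frames; B is ahead of A.

17880 frames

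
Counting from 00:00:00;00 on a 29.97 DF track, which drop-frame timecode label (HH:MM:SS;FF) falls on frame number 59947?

Ten DF minutes hold 17982 frames, so frame 59947 lies in block 3 (frames 53946–71927) with 6001 frames into that block.
The block's first minute is 1800 frames and the rest 1798 each; 6001 frames reaches minute 3, so 3 × 18 + 3 × 2 = 60 labels have been skipped so far.
Adding those back, label number 59947 + 60 = 60007 at 30 labels/s is 2000 s + 7 f = 0 h 33 min 20 s frame 7, i.e. 00:33:20;07.

00:33:20;07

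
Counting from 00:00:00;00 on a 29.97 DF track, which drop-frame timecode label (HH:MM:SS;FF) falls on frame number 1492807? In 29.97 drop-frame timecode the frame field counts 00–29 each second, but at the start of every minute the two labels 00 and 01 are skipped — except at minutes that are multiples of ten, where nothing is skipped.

13:50:10;01

Each 10-minute DF block holds 10 × 60 × 30 − 9 × 2 = 17982 frames. 1492807 ÷ 17982 → 83 full blocks, remainder 301.
Within the partial block the first minute is 1800 frames and each further minute 1798, so 0 further minute boundaries passed. Total skipped labels = 18 × 83 + 2 × 0 = 1494.
Non-drop label index = 1492807 + 1494 = 1494301; at 30 labels/s that is 13:50:10:01, i.e. DF 13:50:10;01.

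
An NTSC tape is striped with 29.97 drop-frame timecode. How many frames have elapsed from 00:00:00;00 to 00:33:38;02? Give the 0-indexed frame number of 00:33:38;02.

As if non-drop at 30 labels/s: (0 × 3600 + 33 × 60 + 38) × 30 + 2 = 60542.
Minute boundaries passed: 33; those not divisible by 10: 33 − 3 = 30; dropped labels = 2 × 30 = 60.
Actual frame index = 60542 − 60 = 60482.

60482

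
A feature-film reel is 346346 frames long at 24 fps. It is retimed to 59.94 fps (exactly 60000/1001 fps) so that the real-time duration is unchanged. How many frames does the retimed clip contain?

Target frames = source frames × (target rate / source rate) = 346346 × (60000/1001)/(24) = 346346 × 2500/1001 = 865000.

865000 frames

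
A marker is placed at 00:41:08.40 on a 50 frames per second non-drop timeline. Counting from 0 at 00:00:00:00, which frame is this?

Total seconds to the label: (0 × 3600 + 41 × 60 + 8) = 2468.
Frame index = 2468 × 50 + 40 = 123440.

123440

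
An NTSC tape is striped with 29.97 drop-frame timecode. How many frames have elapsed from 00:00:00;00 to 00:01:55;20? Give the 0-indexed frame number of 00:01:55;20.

3468

As if non-drop at 30 labels/s: (0 × 3600 + 1 × 60 + 55) × 30 + 20 = 3470.
Minute boundaries passed: 1; those not divisible by 10: 1 − 0 = 1; dropped labels = 2 × 1 = 2.
Actual frame index = 3470 − 2 = 3468.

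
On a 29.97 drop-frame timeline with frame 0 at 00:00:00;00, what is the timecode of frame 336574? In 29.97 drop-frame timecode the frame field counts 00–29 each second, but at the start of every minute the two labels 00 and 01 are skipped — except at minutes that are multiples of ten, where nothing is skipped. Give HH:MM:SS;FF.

Ten DF minutes hold 17982 frames, so frame 336574 lies in block 18 (frames 323676–341657) with 12898 frames into that block.
The block's first minute is 1800 frames and the rest 1798 each; 12898 frames reaches minute 7, so 18 × 18 + 7 × 2 = 338 labels have been skipped so far.
Adding those back, label number 336574 + 338 = 336912 at 30 labels/s is 11230 s + 12 f = 3 h 7 min 10 s frame 12, i.e. 03:07:10;12.

03:07:10;12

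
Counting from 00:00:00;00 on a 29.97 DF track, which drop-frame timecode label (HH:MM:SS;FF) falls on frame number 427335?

03:57:38;23

Ten DF minutes hold 17982 frames, so frame 427335 lies in block 23 (frames 413586–431567) with 13749 frames into that block.
The block's first minute is 1800 frames and the rest 1798 each; 13749 frames reaches minute 7, so 23 × 18 + 7 × 2 = 428 labels have been skipped so far.
Adding those back, label number 427335 + 428 = 427763 at 30 labels/s is 14258 s + 23 f = 3 h 57 min 38 s frame 23, i.e. 03:57:38;23.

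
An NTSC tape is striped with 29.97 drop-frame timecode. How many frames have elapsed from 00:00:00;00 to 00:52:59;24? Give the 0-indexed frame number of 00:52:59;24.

Complete 10-minute blocks: 5, each 17982 frames → 89910.
Remaining 2 whole minutes in the current block: 1800 + 1 × 1798 = 3598 frames.
Within the current minute: 59 × 30 + 24 − 2 = 1792 (labels ;00/;01 skipped at this minute). Total = 89910 + 3598 + 1792 = 95300.

95300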